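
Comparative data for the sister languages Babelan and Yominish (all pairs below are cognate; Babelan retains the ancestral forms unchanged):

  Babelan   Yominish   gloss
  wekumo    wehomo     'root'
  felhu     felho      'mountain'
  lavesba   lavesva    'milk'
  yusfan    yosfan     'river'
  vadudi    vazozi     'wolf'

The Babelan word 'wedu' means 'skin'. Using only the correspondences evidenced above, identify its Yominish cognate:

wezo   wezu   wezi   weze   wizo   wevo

wezo

vadudi ~ vazozi — Babelan d corresponds to Yominish z between vowels (before a back vowel).
felhu ~ felho — Babelan u corresponds to Yominish o word-finally.
Applying these to Babelan 'wedu':
  wedu → wezu   (d→z between vowels (before a back vowel))
  wezu → wezo   (u→o word-finally)
So the Yominish cognate is 'wezo'.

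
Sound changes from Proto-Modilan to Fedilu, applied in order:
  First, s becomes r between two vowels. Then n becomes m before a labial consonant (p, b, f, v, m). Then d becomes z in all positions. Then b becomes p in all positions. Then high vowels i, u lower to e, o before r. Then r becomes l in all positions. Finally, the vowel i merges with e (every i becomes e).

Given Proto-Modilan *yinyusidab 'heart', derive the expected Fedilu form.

yenyolezap

Fedilu: *yinyusidab > yinyuridab > yinyurizab > yinyurizap > yinyorizap > yinyolizap > yenyolezap  (by rhotacism, unconditioned shift, unconditioned shift, pre-rhotic lowering, unconditioned shift, vowel merger)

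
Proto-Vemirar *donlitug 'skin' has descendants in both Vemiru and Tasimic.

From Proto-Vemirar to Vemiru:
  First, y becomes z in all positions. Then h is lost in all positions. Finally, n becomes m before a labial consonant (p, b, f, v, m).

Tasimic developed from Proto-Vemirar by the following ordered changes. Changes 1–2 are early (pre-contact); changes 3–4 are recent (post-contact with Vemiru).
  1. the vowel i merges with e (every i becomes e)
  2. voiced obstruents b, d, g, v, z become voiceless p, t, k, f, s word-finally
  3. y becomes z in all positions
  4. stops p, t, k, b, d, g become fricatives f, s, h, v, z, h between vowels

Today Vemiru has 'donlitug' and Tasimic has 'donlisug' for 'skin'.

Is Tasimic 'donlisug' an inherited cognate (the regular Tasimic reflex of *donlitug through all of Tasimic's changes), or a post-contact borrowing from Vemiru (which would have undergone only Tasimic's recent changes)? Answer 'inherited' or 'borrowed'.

borrowed

If inherited, *donlitug would pass through all of Tasimic's changes:
Tasimic: *donlitug
  donlitug → donletug   [vowel merger]
  donletug → donletuk   [final devoicing]
  donletuk (rule 3 does not apply)
  donletuk → donlesuk   [intervocalic lenition]
  giving Tasimic donlesuk.
If borrowed from Vemiru 'donlitug' after the early changes, it would undergo only the recent ones:
  rule 3 (unconditioned shift): no change (donlitug)
  rule 4 (intervocalic lenition): donlitug → donlisug
  ⇒ as a loan: donlisug
Tasimic 'donlisug' matches the loan outcome 'donlisug', not the inherited 'donlesuk' — it skipped the early Tasimic changes, so it was borrowed from Vemiru.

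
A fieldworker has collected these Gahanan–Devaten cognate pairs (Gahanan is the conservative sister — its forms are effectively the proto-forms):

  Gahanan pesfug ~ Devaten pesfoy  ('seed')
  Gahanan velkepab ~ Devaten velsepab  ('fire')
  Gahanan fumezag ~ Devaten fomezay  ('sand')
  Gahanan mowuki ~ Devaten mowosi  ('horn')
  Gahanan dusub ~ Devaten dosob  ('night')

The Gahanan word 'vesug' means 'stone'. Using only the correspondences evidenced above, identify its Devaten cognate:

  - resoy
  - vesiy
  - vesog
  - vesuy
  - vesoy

vesoy

pesfug ~ pesfoy, mowuki ~ mowosi — Gahanan u corresponds to Devaten o after a consonant, before a consonant other than r, m, n, p, b, f, v.
pesfug ~ pesfoy, fumezag ~ fomezay — Gahanan g corresponds to Devaten y word-finally.
Applying these to Gahanan 'vesug':
  vesug → vesog   (u→o after a consonant, before a consonant other than r, m, n, p, b, f, v)
  vesog → vesoy   (g→y word-finally)
So the Devaten cognate is 'vesoy'.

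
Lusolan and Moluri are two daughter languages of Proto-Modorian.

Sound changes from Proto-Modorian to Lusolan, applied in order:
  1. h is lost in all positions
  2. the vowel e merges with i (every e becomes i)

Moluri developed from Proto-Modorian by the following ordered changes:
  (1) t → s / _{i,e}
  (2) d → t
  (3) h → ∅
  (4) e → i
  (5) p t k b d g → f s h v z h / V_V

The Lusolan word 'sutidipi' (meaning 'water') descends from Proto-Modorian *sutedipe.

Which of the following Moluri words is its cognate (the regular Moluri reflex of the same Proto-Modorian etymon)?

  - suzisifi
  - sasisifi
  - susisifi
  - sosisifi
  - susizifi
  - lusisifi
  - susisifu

Moluri: start from *sutedipe.
  rule 1 (palatalisation): sutedipe → susedipe
  rule 2 (unconditioned shift): susedipe → susetipe
  rule 3: no change — susetipe
  rule 4 (vowel merger): susetipe → susitipi
  rule 5 (intervocalic lenition): susitipi → susisifi
  ⇒ Moluri susisifi
Among the options, 'susisifi' alone shows every Moluri change applied in order.

susisifi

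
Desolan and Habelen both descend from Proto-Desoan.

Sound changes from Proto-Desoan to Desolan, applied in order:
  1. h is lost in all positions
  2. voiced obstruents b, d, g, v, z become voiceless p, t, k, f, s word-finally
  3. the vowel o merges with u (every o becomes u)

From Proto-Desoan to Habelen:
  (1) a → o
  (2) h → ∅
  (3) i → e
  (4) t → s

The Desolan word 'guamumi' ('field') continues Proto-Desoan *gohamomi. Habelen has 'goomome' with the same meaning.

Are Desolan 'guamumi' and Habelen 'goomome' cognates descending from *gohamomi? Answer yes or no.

Derive the expected Habelen reflex of *gohamomi:
Habelen: start from *gohamomi.
  rule 1 (vowel merger): gohamomi → gohomomi
  rule 2 (h-loss): gohomomi → goomomi
  rule 3 (vowel merger): goomomi → goomome
  rule 4: no change — goomome
  ⇒ Habelen goomome
Habelen 'goomome' matches the regular reflex exactly, so the pair is cognate.

yes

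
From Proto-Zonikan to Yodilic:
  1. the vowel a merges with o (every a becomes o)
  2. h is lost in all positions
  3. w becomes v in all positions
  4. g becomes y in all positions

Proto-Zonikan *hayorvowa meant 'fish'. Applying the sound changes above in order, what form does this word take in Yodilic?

Yodilic: start from *hayorvowa.
  rule 1 (vowel merger): hayorvowa → hoyorvowo
  rule 2 (h-loss): hoyorvowo → oyorvowo
  rule 3 (unconditioned shift): oyorvowo → oyorvovo
  rule 4: no change — oyorvovo
  ⇒ Yodilic oyorvovo

oyorvovo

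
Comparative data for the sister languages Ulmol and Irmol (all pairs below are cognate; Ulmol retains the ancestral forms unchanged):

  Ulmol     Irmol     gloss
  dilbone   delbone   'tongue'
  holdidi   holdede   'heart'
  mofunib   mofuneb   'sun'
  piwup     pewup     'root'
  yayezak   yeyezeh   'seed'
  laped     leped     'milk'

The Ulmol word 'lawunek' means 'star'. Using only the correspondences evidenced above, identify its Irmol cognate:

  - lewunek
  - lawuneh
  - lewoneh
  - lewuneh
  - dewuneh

lewuneh

yayezak ~ yeyezeh — Ulmol a corresponds to Irmol e after a consonant, before a consonant other than r, m, n, p, b, f, v.
yayezak ~ yeyezeh — Ulmol k corresponds to Irmol h word-finally.
Applying these to Ulmol 'lawunek':
  lawunek → lewunek   (a→e after a consonant, before a consonant other than r, m, n, p, b, f, v)
  lewunek → lewuneh   (k→h word-finally)
So the Irmol cognate is 'lewuneh'.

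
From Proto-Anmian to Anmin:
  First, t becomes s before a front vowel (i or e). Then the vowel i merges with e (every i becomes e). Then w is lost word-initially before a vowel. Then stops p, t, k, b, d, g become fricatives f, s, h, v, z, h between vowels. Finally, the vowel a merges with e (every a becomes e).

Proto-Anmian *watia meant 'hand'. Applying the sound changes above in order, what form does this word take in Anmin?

Anmin: start from *watia.
  rule 1 (palatalisation): watia → wasia
  rule 2 (vowel merger): wasia → wasea
  rule 3 (glide loss): wasea → asea
  rule 4: no change — asea
  rule 5 (vowel merger): asea → esee
  ⇒ Anmin esee

esee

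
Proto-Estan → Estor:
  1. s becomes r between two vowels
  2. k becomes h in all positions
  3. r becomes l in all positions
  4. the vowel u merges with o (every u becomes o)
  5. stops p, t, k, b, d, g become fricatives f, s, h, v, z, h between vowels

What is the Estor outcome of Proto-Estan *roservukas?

Estor: start from *roservukas.
  rule 1 (rhotacism): roservukas → rorervukas
  rule 2 (unconditioned shift): rorervukas → rorervuhas
  rule 3 (unconditioned shift): rorervuhas → lolelvuhas
  rule 4 (vowel merger): lolelvuhas → lolelvohas
  rule 5: no change — lolelvohas
  ⇒ Estor lolelvohas

lolelvohas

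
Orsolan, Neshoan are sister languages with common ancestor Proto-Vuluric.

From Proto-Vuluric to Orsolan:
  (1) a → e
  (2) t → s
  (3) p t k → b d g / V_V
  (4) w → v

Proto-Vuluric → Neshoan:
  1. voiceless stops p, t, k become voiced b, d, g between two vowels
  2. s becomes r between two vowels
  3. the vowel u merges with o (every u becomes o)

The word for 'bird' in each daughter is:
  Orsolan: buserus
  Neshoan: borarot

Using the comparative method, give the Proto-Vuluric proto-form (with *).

*busarut

Position 7: Orsolan has s, Neshoan has t. Neshoan preserves t here (none of its changes turn any other segment into t), so the proto-segment is *t.
Position 3: Orsolan has s, Neshoan has r. Taking the neighbouring segments as reconstructed: Orsolan s could go back to *t or *s; Neshoan r could go back to *s or *r — the one source consistent with every daughter is *s.
Verify the candidate proto-form against each daughter:
Orsolan: *busarut
  busarut → buserut   [vowel merger]
  buserut → buserus   [unconditioned shift]
  buserus (rule 3 does not apply)
  buserus (rule 4 does not apply)
  giving Orsolan buserus.
Neshoan: *busarut
  busarut (rule 1 does not apply)
  busarut → burarut   [rhotacism]
  burarut → borarot   [vowel merger]
  giving Neshoan borarot.
No other proto-form is consistent with every reflex, so the reconstruction is *busarut.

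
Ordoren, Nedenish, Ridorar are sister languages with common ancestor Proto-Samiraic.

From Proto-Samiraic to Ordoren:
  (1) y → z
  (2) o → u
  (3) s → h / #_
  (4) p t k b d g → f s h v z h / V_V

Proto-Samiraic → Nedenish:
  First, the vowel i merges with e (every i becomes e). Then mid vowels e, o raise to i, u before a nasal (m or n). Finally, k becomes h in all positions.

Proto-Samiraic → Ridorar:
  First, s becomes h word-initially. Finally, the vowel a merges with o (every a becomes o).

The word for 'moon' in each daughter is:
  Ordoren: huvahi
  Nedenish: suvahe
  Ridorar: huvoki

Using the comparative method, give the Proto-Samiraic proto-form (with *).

Position 6: Ordoren has i, Nedenish has e, Ridorar has i. Ordoren preserves i here (none of its changes turn any other segment into i), so the proto-segment is *i.
Position 1: Ordoren has h, Nedenish has s, Ridorar has h. Nedenish preserves s here (none of its changes turn any other segment into s), so the proto-segment is *s.
Continuing position by position gives *suvaki; check it forward:
Ordoren: start from *suvaki.
  rule 1: no change — suvaki
  rule 2: no change — suvaki
  rule 3 (debuccalisation): suvaki → huvaki
  rule 4 (intervocalic lenition): huvaki → huvahi
  ⇒ Ordoren huvahi
Nedenish: start from *suvaki.
  rule 1 (vowel merger): suvaki → suvake
  rule 2: no change — suvake
  rule 3 (unconditioned shift): suvake → suvahe
  ⇒ Nedenish suvahe
Ridorar: *suvaki
  suvaki → huvaki   [debuccalisation]
  huvaki → huvoki   [vowel merger]
  giving Ridorar huvoki.
No other proto-form is consistent with every reflex, so the reconstruction is *suvaki.

*suvaki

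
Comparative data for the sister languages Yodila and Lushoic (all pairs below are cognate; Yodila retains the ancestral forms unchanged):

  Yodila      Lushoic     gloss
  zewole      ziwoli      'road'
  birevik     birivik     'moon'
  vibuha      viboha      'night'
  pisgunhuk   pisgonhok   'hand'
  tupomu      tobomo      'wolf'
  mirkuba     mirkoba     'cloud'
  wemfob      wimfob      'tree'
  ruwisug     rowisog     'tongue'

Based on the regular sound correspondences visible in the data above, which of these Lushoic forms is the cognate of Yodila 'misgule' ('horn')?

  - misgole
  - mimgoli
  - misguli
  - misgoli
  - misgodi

vibuha ~ viboha, pisgunhuk ~ pisgonhok — Yodila u corresponds to Lushoic o after a consonant, before a consonant other than r, m, n, p, b, f, v.
zewole ~ ziwoli — Yodila e corresponds to Lushoic i word-finally.
Applying these to Yodila 'misgule':
  misgule → misgole   (u→o after a consonant, before a consonant other than r, m, n, p, b, f, v)
  misgole → misgoli   (e→i word-finally)
So the Lushoic cognate is 'misgoli'.

misgoli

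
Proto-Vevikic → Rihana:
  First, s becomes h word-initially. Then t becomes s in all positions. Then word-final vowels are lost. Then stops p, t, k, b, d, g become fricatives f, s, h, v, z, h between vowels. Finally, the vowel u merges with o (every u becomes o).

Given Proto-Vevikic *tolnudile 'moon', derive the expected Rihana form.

Rihana: *tolnudile > solnudile > solnudil > solnuzil > solnozil  (by unconditioned shift, apocope, intervocalic lenition, vowel merger)

solnozil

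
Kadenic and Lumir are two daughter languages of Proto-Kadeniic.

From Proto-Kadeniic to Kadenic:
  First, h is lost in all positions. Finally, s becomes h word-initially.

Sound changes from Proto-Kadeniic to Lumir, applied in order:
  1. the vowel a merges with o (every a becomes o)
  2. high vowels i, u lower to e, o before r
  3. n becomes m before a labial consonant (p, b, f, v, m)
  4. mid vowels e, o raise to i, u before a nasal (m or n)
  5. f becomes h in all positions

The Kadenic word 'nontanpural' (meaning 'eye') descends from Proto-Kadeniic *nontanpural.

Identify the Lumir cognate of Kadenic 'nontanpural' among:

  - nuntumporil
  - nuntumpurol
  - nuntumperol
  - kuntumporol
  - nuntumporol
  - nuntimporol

nuntumporol

Lumir: start from *nontanpural.
  rule 1 (vowel merger): nontanpural → nontonpurol
  rule 2 (pre-rhotic lowering): nontonpurol → nontonporol
  rule 3 (nasal place assimilation): nontonporol → nontomporol
  rule 4 (pre-nasal raising): nontomporol → nuntumporol
  rule 5: no change — nuntumporol
  ⇒ Lumir nuntumporol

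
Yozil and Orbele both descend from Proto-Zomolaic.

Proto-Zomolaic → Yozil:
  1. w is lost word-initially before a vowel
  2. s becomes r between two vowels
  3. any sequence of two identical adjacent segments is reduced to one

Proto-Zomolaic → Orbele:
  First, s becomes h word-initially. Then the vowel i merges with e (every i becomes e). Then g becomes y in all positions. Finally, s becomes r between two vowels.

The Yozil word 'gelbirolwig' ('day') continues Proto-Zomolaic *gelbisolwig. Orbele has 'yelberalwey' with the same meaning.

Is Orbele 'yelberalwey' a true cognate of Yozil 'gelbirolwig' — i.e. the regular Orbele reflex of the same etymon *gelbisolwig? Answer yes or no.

no

Derive the expected Orbele reflex of *gelbisolwig:
Orbele: start from *gelbisolwig.
  rule 1: no change — gelbisolwig
  rule 2 (vowel merger): gelbisolwig → gelbesolweg
  rule 3 (unconditioned shift): gelbesolweg → yelbesolwey
  rule 4 (rhotacism): yelbesolwey → yelberolwey
  ⇒ Orbele yelberolwey
The regular Orbele reflex would be 'yelberolwey', but the attested form is 'yelberalwey'. The correspondence is irregular, so they are not cognates (the Orbele form has a different source).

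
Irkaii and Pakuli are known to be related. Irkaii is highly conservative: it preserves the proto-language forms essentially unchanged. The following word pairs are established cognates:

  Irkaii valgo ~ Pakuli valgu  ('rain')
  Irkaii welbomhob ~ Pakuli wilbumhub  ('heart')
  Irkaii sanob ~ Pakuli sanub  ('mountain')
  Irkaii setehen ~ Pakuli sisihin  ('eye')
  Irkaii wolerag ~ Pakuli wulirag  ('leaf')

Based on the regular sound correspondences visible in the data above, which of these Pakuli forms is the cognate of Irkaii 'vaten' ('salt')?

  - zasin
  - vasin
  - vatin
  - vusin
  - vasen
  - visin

setehen ~ sisihin — Irkaii t corresponds to Pakuli s between vowels (before a front vowel).
setehen ~ sisihin — Irkaii e corresponds to Pakuli i after a consonant, before a nasal.
Applying these to Irkaii 'vaten':
  vaten → vasen   (t→s between vowels (before a front vowel))
  vasen → vasin   (e→i after a consonant, before a nasal)
So the Pakuli cognate is 'vasin'.

vasin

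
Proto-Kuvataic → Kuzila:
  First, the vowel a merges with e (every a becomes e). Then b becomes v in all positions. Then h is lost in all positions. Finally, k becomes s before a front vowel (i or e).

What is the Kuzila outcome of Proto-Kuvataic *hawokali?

ewoseli

Kuzila: *hawokali
  hawokali → hewokeli   [vowel merger]
  hewokeli (rule 2 does not apply)
  hewokeli → ewokeli   [h-loss]
  ewokeli → ewoseli   [palatalisation]
  giving Kuzila ewoseli.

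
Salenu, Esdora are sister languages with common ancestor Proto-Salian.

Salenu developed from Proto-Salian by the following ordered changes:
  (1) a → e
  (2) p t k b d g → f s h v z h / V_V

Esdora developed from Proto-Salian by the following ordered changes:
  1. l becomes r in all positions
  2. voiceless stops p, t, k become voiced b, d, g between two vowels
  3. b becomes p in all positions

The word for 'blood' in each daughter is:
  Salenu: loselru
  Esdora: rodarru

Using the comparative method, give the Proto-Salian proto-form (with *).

*lotalru

Position 3: Salenu has s, Esdora has d. Taking the neighbouring segments as reconstructed: Salenu s could go back to *t or *s; Esdora d could go back to *t or *d — the one source consistent with every daughter is *t.
Position 1: Salenu has l, Esdora has r. Salenu preserves l here (none of its changes turn any other segment into l), so the proto-segment is *l.
Continuing position by position gives *lotalru; check it forward:
Salenu: start from *lotalru.
  rule 1 (vowel merger): lotalru → lotelru
  rule 2 (intervocalic lenition): lotelru → loselru
  ⇒ Salenu loselru
Esdora: *lotalru > rotarru > rodarru  (by unconditioned shift, intervocalic voicing)
Only *lotalru yields all of Salenu loselru, Esdora rodarru.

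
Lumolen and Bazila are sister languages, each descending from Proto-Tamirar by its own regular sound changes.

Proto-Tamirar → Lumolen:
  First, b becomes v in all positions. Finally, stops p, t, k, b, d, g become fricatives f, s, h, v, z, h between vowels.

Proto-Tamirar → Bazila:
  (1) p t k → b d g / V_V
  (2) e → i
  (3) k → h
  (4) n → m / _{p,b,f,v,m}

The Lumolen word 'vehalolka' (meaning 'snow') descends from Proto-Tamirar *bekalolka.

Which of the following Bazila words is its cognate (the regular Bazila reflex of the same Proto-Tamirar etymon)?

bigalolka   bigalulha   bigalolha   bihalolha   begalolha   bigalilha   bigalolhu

Bazila: *bekalolka
  bekalolka → begalolka   [intervocalic voicing]
  begalolka → bigalolka   [vowel merger]
  bigalolka → bigalolha   [unconditioned shift]
  bigalolha (rule 4 does not apply)
  giving Bazila bigalolha.
The other candidates each miss or misapply at least one Bazila change.

bigalolha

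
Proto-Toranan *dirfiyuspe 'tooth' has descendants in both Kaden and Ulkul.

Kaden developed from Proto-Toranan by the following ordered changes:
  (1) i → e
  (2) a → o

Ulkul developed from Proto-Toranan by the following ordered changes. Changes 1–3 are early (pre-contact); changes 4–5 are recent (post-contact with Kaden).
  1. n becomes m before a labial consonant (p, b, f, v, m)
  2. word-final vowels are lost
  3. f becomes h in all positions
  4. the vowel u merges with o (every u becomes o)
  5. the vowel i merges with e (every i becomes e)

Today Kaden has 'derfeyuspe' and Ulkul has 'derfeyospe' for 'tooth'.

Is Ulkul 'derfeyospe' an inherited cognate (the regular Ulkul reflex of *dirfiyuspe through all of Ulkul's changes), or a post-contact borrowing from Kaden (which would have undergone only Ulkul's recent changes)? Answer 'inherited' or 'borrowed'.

If inherited, *dirfiyuspe would pass through all of Ulkul's changes:
Ulkul: *dirfiyuspe > dirfiyusp > dirhiyusp > dirhiyosp > derheyosp  (by apocope, unconditioned shift, vowel merger, vowel merger)
If borrowed from Kaden 'derfeyuspe' after the early changes, it would undergo only the recent ones:
  rule 4 (vowel merger): derfeyuspe → derfeyospe
  rule 5 (vowel merger): no change (derfeyospe)
  ⇒ as a loan: derfeyospe
Ulkul 'derfeyospe' matches the loan outcome 'derfeyospe', not the inherited 'derheyosp' — it skipped the early Ulkul changes, so it was borrowed from Kaden.

borrowed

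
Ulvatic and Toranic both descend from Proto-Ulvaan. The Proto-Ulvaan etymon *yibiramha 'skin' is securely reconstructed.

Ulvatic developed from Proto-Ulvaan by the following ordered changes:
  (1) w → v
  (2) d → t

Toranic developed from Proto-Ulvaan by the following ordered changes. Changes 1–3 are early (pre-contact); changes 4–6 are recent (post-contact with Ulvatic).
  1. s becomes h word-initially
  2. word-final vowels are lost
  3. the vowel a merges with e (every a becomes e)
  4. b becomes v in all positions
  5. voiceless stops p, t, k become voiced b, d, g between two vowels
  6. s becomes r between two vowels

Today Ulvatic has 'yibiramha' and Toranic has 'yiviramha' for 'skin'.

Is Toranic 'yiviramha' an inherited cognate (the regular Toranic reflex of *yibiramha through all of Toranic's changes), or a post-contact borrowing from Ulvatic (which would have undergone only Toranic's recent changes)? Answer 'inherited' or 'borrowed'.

borrowed

If inherited, *yibiramha would pass through all of Toranic's changes:
Toranic: *yibiramha
  yibiramha (rule 1 does not apply)
  yibiramha → yibiramh   [apocope]
  yibiramh → yibiremh   [vowel merger]
  yibiremh → yiviremh   [unconditioned shift]
  yiviremh (rule 5 does not apply)
  yiviremh (rule 6 does not apply)
  giving Toranic yiviremh.
If borrowed from Ulvatic 'yibiramha' after the early changes, it would undergo only the recent ones:
  rule 4 (unconditioned shift): yibiramha → yiviramha
  rule 5 (intervocalic voicing): no change (yiviramha)
  rule 6 (rhotacism): no change (yiviramha)
  ⇒ as a loan: yiviramha
Toranic 'yiviramha' matches the loan outcome 'yiviramha', not the inherited 'yiviremh' — it skipped the early Toranic changes, so it was borrowed from Ulvatic.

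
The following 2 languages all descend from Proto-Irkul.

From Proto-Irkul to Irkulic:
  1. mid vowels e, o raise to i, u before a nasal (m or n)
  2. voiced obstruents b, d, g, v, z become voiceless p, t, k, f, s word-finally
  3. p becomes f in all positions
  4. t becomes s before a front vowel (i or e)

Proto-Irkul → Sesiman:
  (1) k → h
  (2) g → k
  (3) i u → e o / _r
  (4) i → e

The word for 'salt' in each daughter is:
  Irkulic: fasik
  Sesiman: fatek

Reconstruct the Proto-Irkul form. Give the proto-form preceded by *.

*fatig

Position 4: Irkulic has i, Sesiman has e. Taking the neighbouring segments as reconstructed: Irkulic i can only go back to *i; Sesiman e could go back to *e or *i — the one source consistent with every daughter is *i.
Position 3: Irkulic has s, Sesiman has t. Sesiman preserves t here (none of its changes turn any other segment into t), so the proto-segment is *t.
Position 5: Irkulic has k, Sesiman has k. In Sesiman, k can only continue *g, so the proto-segment is *g.
Verify the candidate proto-form against each daughter:
Irkulic: *fatig
  fatig (rule 1 does not apply)
  fatig → fatik   [final devoicing]
  fatik (rule 3 does not apply)
  fatik → fasik   [palatalisation]
  giving Irkulic fasik.
Sesiman: *fatig
  fatig (rule 1 does not apply)
  fatig → fatik   [unconditioned shift]
  fatik (rule 3 does not apply)
  fatik → fatek   [vowel merger]
  giving Sesiman fatek.
No other proto-form is consistent with every reflex, so the reconstruction is *fatig.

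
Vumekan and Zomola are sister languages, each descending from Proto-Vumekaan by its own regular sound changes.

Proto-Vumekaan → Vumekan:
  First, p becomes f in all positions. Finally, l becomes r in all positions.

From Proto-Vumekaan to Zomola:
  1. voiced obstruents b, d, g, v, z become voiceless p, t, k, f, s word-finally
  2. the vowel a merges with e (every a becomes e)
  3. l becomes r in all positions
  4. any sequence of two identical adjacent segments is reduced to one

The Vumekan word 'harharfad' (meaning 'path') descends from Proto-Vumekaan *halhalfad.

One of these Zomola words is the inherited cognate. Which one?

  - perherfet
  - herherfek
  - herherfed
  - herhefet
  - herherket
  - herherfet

Zomola: start from *halhalfad.
  rule 1 (final devoicing): halhalfad → halhalfat
  rule 2 (vowel merger): halhalfat → helhelfet
  rule 3 (unconditioned shift): helhelfet → herherfet
  rule 4: no change — herherfet
  ⇒ Zomola herherfet
Only 'herherfet' matches the regular Zomola development of *halhalfad.

herherfet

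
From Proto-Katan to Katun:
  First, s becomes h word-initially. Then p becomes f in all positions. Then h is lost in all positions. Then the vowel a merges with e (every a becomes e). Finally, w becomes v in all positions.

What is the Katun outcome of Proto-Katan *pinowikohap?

finovikoef

Katun: *pinowikohap
  pinowikohap (rule 1 does not apply)
  pinowikohap → finowikohaf   [unconditioned shift]
  finowikohaf → finowikoaf   [h-loss]
  finowikoaf → finowikoef   [vowel merger]
  finowikoef → finovikoef   [unconditioned shift]
  giving Katun finovikoef.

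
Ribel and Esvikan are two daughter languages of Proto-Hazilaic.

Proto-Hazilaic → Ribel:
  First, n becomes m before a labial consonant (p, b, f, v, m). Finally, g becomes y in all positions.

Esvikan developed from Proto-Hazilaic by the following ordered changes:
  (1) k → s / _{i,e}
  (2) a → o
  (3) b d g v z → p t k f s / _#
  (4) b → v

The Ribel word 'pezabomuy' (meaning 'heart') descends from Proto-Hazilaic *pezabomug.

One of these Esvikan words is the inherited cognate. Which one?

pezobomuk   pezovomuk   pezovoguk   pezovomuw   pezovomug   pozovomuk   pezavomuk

pezovomuk

Esvikan: *pezabomug
  pezabomug (rule 1 does not apply)
  pezabomug → pezobomug   [vowel merger]
  pezobomug → pezobomuk   [final devoicing]
  pezobomuk → pezovomuk   [unconditioned shift]
  giving Esvikan pezovomuk.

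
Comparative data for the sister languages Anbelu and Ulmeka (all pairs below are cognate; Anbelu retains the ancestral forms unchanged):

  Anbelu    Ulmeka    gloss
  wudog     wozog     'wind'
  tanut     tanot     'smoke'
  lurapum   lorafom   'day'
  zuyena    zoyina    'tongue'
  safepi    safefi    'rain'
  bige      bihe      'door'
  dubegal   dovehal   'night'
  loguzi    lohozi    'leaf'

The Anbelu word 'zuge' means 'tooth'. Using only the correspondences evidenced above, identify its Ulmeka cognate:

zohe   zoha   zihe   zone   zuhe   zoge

wudog ~ wozog, tanut ~ tanot — Anbelu u corresponds to Ulmeka o after a consonant, before a consonant other than r, m, n, p, b, f, v.
bige ~ bihe — Anbelu g corresponds to Ulmeka h between vowels (before a front vowel).
Applying these to Anbelu 'zuge':
  zuge → zoge   (u→o after a consonant, before a consonant other than r, m, n, p, b, f, v)
  zoge → zohe   (g→h between vowels (before a front vowel))
So the Ulmeka cognate is 'zohe'.

zohe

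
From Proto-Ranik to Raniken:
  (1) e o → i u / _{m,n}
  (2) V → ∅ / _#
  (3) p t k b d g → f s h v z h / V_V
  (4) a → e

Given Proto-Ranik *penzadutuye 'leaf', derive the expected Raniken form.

pinzezusuy

Raniken: *penzadutuye > pinzadutuye > pinzadutuy > pinzazusuy > pinzezusuy  (by pre-nasal raising, apocope, intervocalic lenition, vowel merger)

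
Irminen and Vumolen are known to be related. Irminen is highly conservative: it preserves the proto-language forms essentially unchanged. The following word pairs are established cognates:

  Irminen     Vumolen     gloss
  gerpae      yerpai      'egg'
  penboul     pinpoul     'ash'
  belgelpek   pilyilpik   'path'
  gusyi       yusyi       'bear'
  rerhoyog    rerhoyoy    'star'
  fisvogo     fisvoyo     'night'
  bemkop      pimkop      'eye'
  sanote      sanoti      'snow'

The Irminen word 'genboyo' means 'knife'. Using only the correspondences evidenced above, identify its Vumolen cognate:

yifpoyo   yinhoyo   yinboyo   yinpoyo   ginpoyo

yinpoyo

gerpae ~ yerpai — Irminen g corresponds to Vumolen y word-initially before a front vowel.
penboul ~ pinpoul — Irminen e corresponds to Vumolen i after a consonant, before a nasal.
penboul ~ pinpoul — Irminen b corresponds to Vumolen p after a consonant, before a back vowel.
Applying these to Irminen 'genboyo':
  genboyo → yenboyo   (g→y word-initially before a front vowel)
  yenboyo → yinboyo   (e→i after a consonant, before a nasal)
  yinboyo → yinpoyo   (b→p after a consonant, before a back vowel)
So the Vumolen cognate is 'yinpoyo'.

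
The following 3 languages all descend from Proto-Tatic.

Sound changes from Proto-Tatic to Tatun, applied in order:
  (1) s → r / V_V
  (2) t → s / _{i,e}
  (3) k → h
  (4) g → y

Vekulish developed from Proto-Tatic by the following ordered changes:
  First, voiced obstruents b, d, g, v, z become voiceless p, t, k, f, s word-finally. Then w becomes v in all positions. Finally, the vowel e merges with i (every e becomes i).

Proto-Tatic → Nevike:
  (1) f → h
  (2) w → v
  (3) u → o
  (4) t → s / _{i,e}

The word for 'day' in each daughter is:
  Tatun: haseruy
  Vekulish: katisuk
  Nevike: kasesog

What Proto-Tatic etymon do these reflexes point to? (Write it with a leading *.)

Position 5: Tatun has r, Vekulish has s, Nevike has s. Taking the neighbouring segments as reconstructed: Tatun r could go back to *s or *r; Vekulish s can only go back to *s; Nevike s can only go back to *s — the one source consistent with every daughter is *s.
Position 1: Tatun has h, Vekulish has k, Nevike has k. Nevike preserves k here (none of its changes turn any other segment into k), so the proto-segment is *k.
Continuing position by position gives *katesug; check it forward:
Tatun: *katesug > katerug > kaserug > haserug > haseruy  (by rhotacism, palatalisation, unconditioned shift, unconditioned shift)
Vekulish: *katesug
  katesug → katesuk   [final devoicing]
  katesuk (rule 2 does not apply)
  katesuk → katisuk   [vowel merger]
  giving Vekulish katisuk.
Nevike: *katesug
  katesug (rule 1 does not apply)
  katesug (rule 2 does not apply)
  katesug → katesog   [vowel merger]
  katesog → kasesog   [palatalisation]
  giving Nevike kasesog.
*katesug is the unique common source.

*katesug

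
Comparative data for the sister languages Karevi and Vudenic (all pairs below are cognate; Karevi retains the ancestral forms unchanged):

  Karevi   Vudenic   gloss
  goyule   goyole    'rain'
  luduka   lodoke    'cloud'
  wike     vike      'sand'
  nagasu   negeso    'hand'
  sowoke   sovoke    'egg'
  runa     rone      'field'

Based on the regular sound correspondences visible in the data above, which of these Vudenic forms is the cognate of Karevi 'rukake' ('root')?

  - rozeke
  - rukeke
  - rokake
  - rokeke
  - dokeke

rokeke

goyule ~ goyole, luduka ~ lodoke — Karevi u corresponds to Vudenic o after a consonant, before a consonant other than r, m, n, p, b, f, v.
nagasu ~ negeso — Karevi a corresponds to Vudenic e after a consonant, before a consonant other than r, m, n, p, b, f, v.
Applying these to Karevi 'rukake':
  rukake → rokake   (u→o after a consonant, before a consonant other than r, m, n, p, b, f, v)
  rokake → rokeke   (a→e after a consonant, before a consonant other than r, m, n, p, b, f, v)
So the Vudenic cognate is 'rokeke'.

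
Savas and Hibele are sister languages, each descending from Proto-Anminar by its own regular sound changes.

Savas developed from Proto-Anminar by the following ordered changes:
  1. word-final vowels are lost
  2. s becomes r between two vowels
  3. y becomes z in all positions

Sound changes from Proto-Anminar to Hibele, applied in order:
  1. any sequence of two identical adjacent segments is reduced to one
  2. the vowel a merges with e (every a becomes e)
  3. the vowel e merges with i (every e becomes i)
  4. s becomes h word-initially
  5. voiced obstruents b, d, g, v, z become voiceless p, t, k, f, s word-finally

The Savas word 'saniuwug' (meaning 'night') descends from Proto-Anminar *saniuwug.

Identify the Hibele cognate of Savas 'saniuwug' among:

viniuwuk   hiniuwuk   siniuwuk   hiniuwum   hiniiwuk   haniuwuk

hiniuwuk

Hibele: *saniuwug
  saniuwug (rule 1 does not apply)
  saniuwug → seniuwug   [vowel merger]
  seniuwug → siniuwug   [vowel merger]
  siniuwug → hiniuwug   [debuccalisation]
  hiniuwug → hiniuwuk   [final devoicing]
  giving Hibele hiniuwuk.
Among the options, 'hiniuwuk' alone shows every Hibele change applied in order.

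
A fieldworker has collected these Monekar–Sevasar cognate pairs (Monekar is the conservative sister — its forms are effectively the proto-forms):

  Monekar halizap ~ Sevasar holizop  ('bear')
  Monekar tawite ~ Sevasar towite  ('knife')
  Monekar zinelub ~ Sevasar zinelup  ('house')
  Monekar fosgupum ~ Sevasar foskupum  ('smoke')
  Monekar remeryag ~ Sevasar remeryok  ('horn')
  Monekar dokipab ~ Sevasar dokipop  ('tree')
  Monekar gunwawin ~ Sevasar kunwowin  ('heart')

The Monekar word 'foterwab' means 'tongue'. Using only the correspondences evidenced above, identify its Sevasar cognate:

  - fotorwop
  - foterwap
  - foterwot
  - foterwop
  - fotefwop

foterwop

dokipab ~ dokipop — Monekar a corresponds to Sevasar o after a consonant, before a labial obstruent.
zinelub ~ zinelup, dokipab ~ dokipop — Monekar b corresponds to Sevasar p word-finally.
Applying these to Monekar 'foterwab':
  foterwab → foterwob   (a→o after a consonant, before a labial obstruent)
  foterwob → foterwop   (b→p word-finally)
So the Sevasar cognate is 'foterwop'.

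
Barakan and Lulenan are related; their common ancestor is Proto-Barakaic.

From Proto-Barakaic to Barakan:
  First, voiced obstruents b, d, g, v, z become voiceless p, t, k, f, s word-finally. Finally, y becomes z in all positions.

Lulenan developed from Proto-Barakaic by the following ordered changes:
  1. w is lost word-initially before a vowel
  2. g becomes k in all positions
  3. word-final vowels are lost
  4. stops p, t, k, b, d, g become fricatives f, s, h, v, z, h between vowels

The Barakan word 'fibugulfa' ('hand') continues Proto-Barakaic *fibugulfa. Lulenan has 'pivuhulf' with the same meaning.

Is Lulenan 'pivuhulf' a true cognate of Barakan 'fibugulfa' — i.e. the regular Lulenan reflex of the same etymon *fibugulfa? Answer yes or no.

no

Derive the expected Lulenan reflex of *fibugulfa:
Lulenan: *fibugulfa
  fibugulfa (rule 1 does not apply)
  fibugulfa → fibukulfa   [unconditioned shift]
  fibukulfa → fibukulf   [apocope]
  fibukulf → fivuhulf   [intervocalic lenition]
  giving Lulenan fivuhulf.
The regular Lulenan reflex would be 'fivuhulf', but the attested form is 'pivuhulf'. The correspondence is irregular, so they are not cognates (the Lulenan form has a different source).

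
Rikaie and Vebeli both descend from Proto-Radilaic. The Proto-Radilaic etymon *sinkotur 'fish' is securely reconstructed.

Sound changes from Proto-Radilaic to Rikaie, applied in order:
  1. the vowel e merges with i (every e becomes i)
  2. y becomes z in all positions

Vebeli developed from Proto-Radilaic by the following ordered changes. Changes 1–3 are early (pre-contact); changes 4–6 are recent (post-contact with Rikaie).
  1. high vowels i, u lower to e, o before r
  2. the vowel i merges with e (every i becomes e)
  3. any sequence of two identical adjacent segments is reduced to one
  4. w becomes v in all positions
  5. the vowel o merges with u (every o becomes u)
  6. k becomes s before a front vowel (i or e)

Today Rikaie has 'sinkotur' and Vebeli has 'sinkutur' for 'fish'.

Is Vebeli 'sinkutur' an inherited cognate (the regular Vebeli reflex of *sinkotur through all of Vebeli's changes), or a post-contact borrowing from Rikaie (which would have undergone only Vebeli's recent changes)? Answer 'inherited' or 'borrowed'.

borrowed

If inherited, *sinkotur would pass through all of Vebeli's changes:
Vebeli: start from *sinkotur.
  rule 1 (pre-rhotic lowering): sinkotur → sinkotor
  rule 2 (vowel merger): sinkotor → senkotor
  rule 3: no change — senkotor
  rule 4: no change — senkotor
  rule 5 (vowel merger): senkotor → senkutur
  rule 6: no change — senkutur
  ⇒ Vebeli senkutur
If borrowed from Rikaie 'sinkotur' after the early changes, it would undergo only the recent ones:
  rule 4 (unconditioned shift): no change (sinkotur)
  rule 5 (vowel merger): sinkotur → sinkutur
  rule 6 (palatalisation): no change (sinkutur)
  ⇒ as a loan: sinkutur
Vebeli 'sinkutur' matches the loan outcome 'sinkutur', not the inherited 'senkutur' — it skipped the early Vebeli changes, so it was borrowed from Rikaie.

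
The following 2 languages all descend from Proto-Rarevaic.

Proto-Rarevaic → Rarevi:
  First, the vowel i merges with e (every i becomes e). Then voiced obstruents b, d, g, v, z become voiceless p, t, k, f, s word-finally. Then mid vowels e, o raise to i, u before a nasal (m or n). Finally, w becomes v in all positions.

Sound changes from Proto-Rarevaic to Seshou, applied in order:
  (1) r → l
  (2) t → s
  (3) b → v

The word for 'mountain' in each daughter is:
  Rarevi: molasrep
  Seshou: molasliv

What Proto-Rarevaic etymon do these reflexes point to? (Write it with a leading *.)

*molasrib

Position 7: Rarevi has e, Seshou has i. Seshou preserves i here (none of its changes turn any other segment into i), so the proto-segment is *i.
Position 6: Rarevi has r, Seshou has l. Rarevi preserves r here (none of its changes turn any other segment into r), so the proto-segment is *r.
This points to *molasrib. Verify forward in each daughter:
Rarevi: *molasrib > molasreb > molasrep  (by vowel merger, final devoicing)
Seshou: *molasrib
  molasrib → molaslib   [unconditioned shift]
  molaslib (rule 2 does not apply)
  molaslib → molasliv   [unconditioned shift]
  giving Seshou molasliv.
No other proto-form is consistent with every reflex, so the reconstruction is *molasrib.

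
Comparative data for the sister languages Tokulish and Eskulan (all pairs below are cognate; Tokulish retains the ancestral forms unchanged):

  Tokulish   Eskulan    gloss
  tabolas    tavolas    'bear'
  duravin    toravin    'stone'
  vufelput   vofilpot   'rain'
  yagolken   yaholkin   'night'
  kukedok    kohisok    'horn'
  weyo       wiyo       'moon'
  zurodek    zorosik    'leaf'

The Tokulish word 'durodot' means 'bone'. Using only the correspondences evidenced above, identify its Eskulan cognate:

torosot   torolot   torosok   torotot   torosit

torosot

duravin ~ toravin — Tokulish d corresponds to Eskulan t word-initially before a back vowel.
duravin ~ toravin, zurodek ~ zorosik — Tokulish u corresponds to Eskulan o after a consonant, before r.
kukedok ~ kohisok — Tokulish d corresponds to Eskulan s between vowels (before a back vowel).
Applying these to Tokulish 'durodot':
  durodot → turodot   (d→t word-initially before a back vowel)
  turodot → torodot   (u→o after a consonant, before r)
  torodot → torosot   (d→s between vowels (before a back vowel))
So the Eskulan cognate is 'torosot'.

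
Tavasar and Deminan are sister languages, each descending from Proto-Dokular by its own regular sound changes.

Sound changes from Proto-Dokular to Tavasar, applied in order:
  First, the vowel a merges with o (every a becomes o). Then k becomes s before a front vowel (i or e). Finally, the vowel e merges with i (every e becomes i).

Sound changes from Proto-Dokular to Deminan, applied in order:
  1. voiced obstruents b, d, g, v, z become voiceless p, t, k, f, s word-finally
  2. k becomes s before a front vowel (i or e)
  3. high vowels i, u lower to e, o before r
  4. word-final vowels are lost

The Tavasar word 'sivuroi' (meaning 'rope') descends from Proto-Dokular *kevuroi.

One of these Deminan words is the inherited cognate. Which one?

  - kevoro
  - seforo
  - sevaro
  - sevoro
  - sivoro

Deminan: *kevuroi
  kevuroi (rule 1 does not apply)
  kevuroi → sevuroi   [palatalisation]
  sevuroi → sevoroi   [pre-rhotic lowering]
  sevoroi → sevoro   [apocope]
  giving Deminan sevoro.

sevoro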